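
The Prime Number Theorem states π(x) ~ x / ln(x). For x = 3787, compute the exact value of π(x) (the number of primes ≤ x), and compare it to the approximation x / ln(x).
π(3787) = 526;  x/ln(x) ≈ 459.62;  relative error ≈ 12.62%.

Directly count primes up to 3787: π(3787) = 526. The PNT approximation gives 3787/ln(3787) ≈ 3787/8.23933 ≈ 459.62. Relative error (π(x) − x/ln(x)) / π(x) ≈ 12.62%; the approximation is known to undercount slightly (Li(x) is a better estimate).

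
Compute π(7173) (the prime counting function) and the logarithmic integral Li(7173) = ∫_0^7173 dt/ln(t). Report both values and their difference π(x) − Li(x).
π(7173) = 916;  Li(7173) ≈ 933.84;  π(x) − Li(x) ≈ -17.84.

Direct count of primes ≤ 7173 gives π(7173) = 916. Numerical evaluation of the logarithmic integral gives Li(7173) ≈ 933.84. The difference π(x) − Li(x) ≈ -17.84 is typically negative for small/moderate x (Li(x) overestimates), though Littlewood's theorem shows this sign changes infinitely often.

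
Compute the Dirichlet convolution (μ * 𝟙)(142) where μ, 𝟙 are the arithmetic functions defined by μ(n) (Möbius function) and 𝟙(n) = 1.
(μ * 𝟙)(142) = 0

Divisors of 142: [1, 2, 71, 142]. For each d | 142:
  d = 1: μ(1) · 𝟙(142/1) = 1 · 1 = 1
  d = 2: μ(2) · 𝟙(142/2) = -1 · 1 = -1
  d = 71: μ(71) · 𝟙(142/71) = -1 · 1 = -1
  d = 142: μ(142) · 𝟙(142/142) = 1 · 1 = 1
Summing: (μ * 𝟙)(142) = 1 + -1 + -1 + 1 = 0.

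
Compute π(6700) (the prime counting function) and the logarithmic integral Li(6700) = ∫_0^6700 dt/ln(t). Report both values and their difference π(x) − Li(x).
π(6700) = 863;  Li(6700) ≈ 880.36;  π(x) − Li(x) ≈ -17.36.

Direct count of primes ≤ 6700 gives π(6700) = 863. Numerical evaluation of the logarithmic integral gives Li(6700) ≈ 880.36. The difference π(x) − Li(x) ≈ -17.36 is typically negative for small/moderate x (Li(x) overestimates), though Littlewood's theorem shows this sign changes infinitely often.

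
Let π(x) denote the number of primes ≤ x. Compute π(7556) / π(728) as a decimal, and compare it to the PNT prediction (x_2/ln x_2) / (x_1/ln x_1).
π(7556)/π(728) = 958/129 ≈ 7.4264;  PNT prediction ≈ 7.6597.

π(728) = 129 and π(7556) = 958, so π(7556)/π(728) ≈ 7.4264. The PNT-predicted ratio is (7556/ln(7556)) / (728/ln(728)) ≈ 7.6597. The two agree to within a few percent, as expected.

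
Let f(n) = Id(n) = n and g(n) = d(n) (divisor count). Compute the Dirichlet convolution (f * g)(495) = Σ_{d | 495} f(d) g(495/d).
(Id * d)(495) = 1638

Divisors of 495: [1, 3, 5, 9, 11, 15, 33, 45, 55, 99, 165, 495]. For each d | 495:
  d = 1: Id(1) · d(495/1) = 1 · 12 = 12
  d = 3: Id(3) · d(495/3) = 3 · 8 = 24
  d = 5: Id(5) · d(495/5) = 5 · 6 = 30
  d = 9: Id(9) · d(495/9) = 9 · 4 = 36
  d = 11: Id(11) · d(495/11) = 11 · 6 = 66
  d = 15: Id(15) · d(495/15) = 15 · 4 = 60
  d = 33: Id(33) · d(495/33) = 33 · 4 = 132
  d = 45: Id(45) · d(495/45) = 45 · 2 = 90
  d = 55: Id(55) · d(495/55) = 55 · 3 = 165
  d = 99: Id(99) · d(495/99) = 99 · 2 = 198
  d = 165: Id(165) · d(495/165) = 165 · 2 = 330
  d = 495: Id(495) · d(495/495) = 495 · 1 = 495
Summing: (Id * d)(495) = 12 + 24 + 30 + 36 + 66 + 60 + 132 + 90 + 165 + 198 + 330 + 495 = 1638.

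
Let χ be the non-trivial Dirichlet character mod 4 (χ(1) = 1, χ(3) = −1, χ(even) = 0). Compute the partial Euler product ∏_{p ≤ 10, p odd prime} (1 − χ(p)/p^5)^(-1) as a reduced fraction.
∏ = 12762815625/12811998848

The odd primes p ≤ 10 are [3, 5, 7]. For each, χ(p) = 1 if p ≡ 1 mod 4, χ(p) = −1 if p ≡ 3 mod 4. Taking (1 − χ(p)/p^5)^(-1) = p^5/(p^5 − χ(p)): (1 − (-1)/3^5)^(-1) · (1 − (1)/5^5)^(-1) · (1 − (-1)/7^5)^(-1) = 12762815625/12811998848.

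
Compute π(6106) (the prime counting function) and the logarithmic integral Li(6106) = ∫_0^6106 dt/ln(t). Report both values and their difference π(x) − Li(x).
π(6106) = 796;  Li(6106) ≈ 812.59;  π(x) − Li(x) ≈ -16.59.

Direct count of primes ≤ 6106 gives π(6106) = 796. Numerical evaluation of the logarithmic integral gives Li(6106) ≈ 812.59. The difference π(x) − Li(x) ≈ -16.59 is typically negative for small/moderate x (Li(x) overestimates), though Littlewood's theorem shows this sign changes infinitely often.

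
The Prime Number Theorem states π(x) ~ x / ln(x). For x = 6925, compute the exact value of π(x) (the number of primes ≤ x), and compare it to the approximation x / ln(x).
π(6925) = 890;  x/ln(x) ≈ 783.11;  relative error ≈ 12.01%.

Directly count primes up to 6925: π(6925) = 890. The PNT approximation gives 6925/ln(6925) ≈ 6925/8.84289 ≈ 783.11. Relative error (π(x) − x/ln(x)) / π(x) ≈ 12.01%; the approximation is known to undercount slightly (Li(x) is a better estimate).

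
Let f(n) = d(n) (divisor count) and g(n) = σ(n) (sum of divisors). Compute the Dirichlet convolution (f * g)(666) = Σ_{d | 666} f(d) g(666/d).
(d * σ)(666) = 4800

Divisors of 666: [1, 2, 3, 6, 9, 18, 37, 74, 111, 222, 333, 666]. For each d | 666:
  d = 1: d(1) · σ(666/1) = 1 · 1482 = 1482
  d = 2: d(2) · σ(666/2) = 2 · 494 = 988
  d = 3: d(3) · σ(666/3) = 2 · 456 = 912
  d = 6: d(6) · σ(666/6) = 4 · 152 = 608
  d = 9: d(9) · σ(666/9) = 3 · 114 = 342
  d = 18: d(18) · σ(666/18) = 6 · 38 = 228
  d = 37: d(37) · σ(666/37) = 2 · 39 = 78
  d = 74: d(74) · σ(666/74) = 4 · 13 = 52
  d = 111: d(111) · σ(666/111) = 4 · 12 = 48
  d = 222: d(222) · σ(666/222) = 8 · 4 = 32
  d = 333: d(333) · σ(666/333) = 6 · 3 = 18
  d = 666: d(666) · σ(666/666) = 12 · 1 = 12
Summing: (d * σ)(666) = 1482 + 988 + 912 + 608 + 342 + 228 + 78 + 52 + 48 + 32 + 18 + 12 = 4800.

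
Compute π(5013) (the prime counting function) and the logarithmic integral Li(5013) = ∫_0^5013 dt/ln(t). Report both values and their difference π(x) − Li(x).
π(5013) = 672;  Li(5013) ≈ 685.81;  π(x) − Li(x) ≈ -13.81.

Direct count of primes ≤ 5013 gives π(5013) = 672. Numerical evaluation of the logarithmic integral gives Li(5013) ≈ 685.81. The difference π(x) − Li(x) ≈ -13.81 is typically negative for small/moderate x (Li(x) overestimates), though Littlewood's theorem shows this sign changes infinitely often.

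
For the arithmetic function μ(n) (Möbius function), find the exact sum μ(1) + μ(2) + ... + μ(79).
Σ_{n ≤ 79} μ(n) = -4

Compute μ(n) for each 1 ≤ n ≤ 79: μ(1) = 1, μ(2) = -1, μ(3) = -1, μ(4) = 0, μ(5) = -1, μ(6) = 1, μ(7) = -1, μ(8) = 0, μ(9) = 0, μ(10) = 1, μ(11) = -1, μ(12) = 0, μ(13) = -1, μ(14) = 1, μ(15) = 1, μ(16) = 0, μ(17) = -1, μ(18) = 0, μ(19) = -1, μ(20) = 0, μ(21) = 1, μ(22) = 1, μ(23) = -1, μ(24) = 0, μ(25) = 0, μ(26) = 1, μ(27) = 0, μ(28) = 0, μ(29) = -1, μ(30) = -1, μ(31) = -1, μ(32) = 0, μ(33) = 1, μ(34) = 1, μ(35) = 1, μ(36) = 0, μ(37) = -1, μ(38) = 1, μ(39) = 1, μ(40) = 0, μ(41) = -1, μ(42) = -1, μ(43) = -1, μ(44) = 0, μ(45) = 0, μ(46) = 1, μ(47) = -1, μ(48) = 0, μ(49) = 0, μ(50) = 0, μ(51) = 1, μ(52) = 0, μ(53) = -1, μ(54) = 0, μ(55) = 1, μ(56) = 0, μ(57) = 1, μ(58) = 1, μ(59) = -1, μ(60) = 0, μ(61) = -1, μ(62) = 1, μ(63) = 0, μ(64) = 0, μ(65) = 1, μ(66) = -1, μ(67) = -1, μ(68) = 0, μ(69) = 1, μ(70) = -1, μ(71) = -1, μ(72) = 0, μ(73) = -1, μ(74) = 1, μ(75) = 0, μ(76) = 0, μ(77) = 1, μ(78) = -1, μ(79) = -1. Summing all 79 values: -4. (Mertens function M(x) = Σ_{n ≤ x} μ(n); on average M(x) should be small (PNT ⟺ M(x) = o(x)).)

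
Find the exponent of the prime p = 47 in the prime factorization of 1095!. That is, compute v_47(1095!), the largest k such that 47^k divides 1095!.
v_47(1095!) = 23

Legendre's formula: v_p(n!) = Σ_{k ≥ 1} ⌊n / p^k⌋. For p = 47, n = 1095, the terms are:
  ⌊1095/47^1⌋ = ⌊1095/47⌋ = 23
(the next term ⌊1095/47^2⌋ = 0, terminating the sum). Summing: v_47(1095!) = 23 = 23.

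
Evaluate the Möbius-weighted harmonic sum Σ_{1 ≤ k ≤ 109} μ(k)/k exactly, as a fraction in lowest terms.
Σ μ(k)/k = -112507215014412420639528093186025954164982/6660357067091784194720860996953995468452315

Values of μ(k) for 1 ≤ k ≤ 109: μ(1) = 1, μ(2) = -1, μ(3) = -1, μ(5) = -1, μ(6) = 1, μ(7) = -1, μ(10) = 1, μ(11) = -1, μ(13) = -1, μ(14) = 1, μ(15) = 1, μ(17) = -1, μ(19) = -1, μ(21) = 1, μ(22) = 1, μ(23) = -1, μ(26) = 1, μ(29) = -1, μ(30) = -1, μ(31) = -1, μ(33) = 1, μ(34) = 1, μ(35) = 1, μ(37) = -1, μ(38) = 1, μ(39) = 1, μ(41) = -1, μ(42) = -1, μ(43) = -1, μ(46) = 1, μ(47) = -1, μ(51) = 1, μ(53) = -1, μ(55) = 1, μ(57) = 1, μ(58) = 1, μ(59) = -1, μ(61) = -1, μ(62) = 1, μ(65) = 1, μ(66) = -1, μ(67) = -1, μ(69) = 1, μ(70) = -1, μ(71) = -1, μ(73) = -1, μ(74) = 1, μ(77) = 1, μ(78) = -1, μ(79) = -1, μ(82) = 1, μ(83) = -1, μ(85) = 1, μ(86) = 1, μ(87) = 1, μ(89) = -1, μ(91) = 1, μ(93) = 1, μ(94) = 1, μ(95) = 1, μ(97) = -1, μ(101) = -1, μ(102) = -1, μ(103) = -1, μ(105) = -1, μ(106) = 1, μ(107) = -1, μ(109) = -1, with μ = 0 on non-squarefree integers. Summing μ(k)/k for k where μ(k) ≠ 0 gives -112507215014412420639528093186025954164982/6660357067091784194720860996953995468452315 ≈ -0.0169. (PNT ⟺ this sum → 0 as n → ∞.)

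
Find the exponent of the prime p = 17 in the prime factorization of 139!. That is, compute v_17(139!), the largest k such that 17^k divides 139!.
v_17(139!) = 8

Legendre's formula: v_p(n!) = Σ_{k ≥ 1} ⌊n / p^k⌋. For p = 17, n = 139, the terms are:
  ⌊139/17^1⌋ = ⌊139/17⌋ = 8
(the next term ⌊139/17^2⌋ = 0, terminating the sum). Summing: v_17(139!) = 8 = 8.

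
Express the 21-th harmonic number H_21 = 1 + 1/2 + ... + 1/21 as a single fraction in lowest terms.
H_21 = 18858053/5173168

Direct summation: H_21 = 1 + 1/2 + ... + 1/21. The least common denominator is lcm(1, ..., 21) = 232792560; over this denominator the numerator is 232792560 + 116396280 + 77597520 + 58198140 + 46558512 + 38798760 + 33256080 + 29099070 + 25865840 + 23279256 + 21162960 + 19399380 + 17907120 + 16628040 + 15519504 + 14549535 + 13693680 + 12932920 + 12252240 + 11639628 + 11085360 = 848612385, so H_21 = 848612385/232792560; reducing by gcd(848612385, 232792560) = 45 gives 18858053/5173168 ≈ 3.64536. (The PNT-adjacent estimate ln(21) + γ ≈ 3.62174 matches within O(1/n).)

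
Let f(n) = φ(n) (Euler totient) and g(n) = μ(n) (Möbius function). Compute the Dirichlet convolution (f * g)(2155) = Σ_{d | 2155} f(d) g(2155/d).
(φ * μ)(2155) = 1287

Divisors of 2155: [1, 5, 431, 2155]. For each d | 2155:
  d = 1: φ(1) · μ(2155/1) = 1 · 1 = 1
  d = 5: φ(5) · μ(2155/5) = 4 · -1 = -4
  d = 431: φ(431) · μ(2155/431) = 430 · -1 = -430
  d = 2155: φ(2155) · μ(2155/2155) = 1720 · 1 = 1720
Summing: (φ * μ)(2155) = 1 + -4 + -430 + 1720 = 1287.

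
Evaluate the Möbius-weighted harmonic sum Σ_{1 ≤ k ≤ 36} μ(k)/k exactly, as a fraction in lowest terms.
Σ μ(k)/k = 2562470143/100280245065

Values of μ(k) for 1 ≤ k ≤ 36: μ(1) = 1, μ(2) = -1, μ(3) = -1, μ(5) = -1, μ(6) = 1, μ(7) = -1, μ(10) = 1, μ(11) = -1, μ(13) = -1, μ(14) = 1, μ(15) = 1, μ(17) = -1, μ(19) = -1, μ(21) = 1, μ(22) = 1, μ(23) = -1, μ(26) = 1, μ(29) = -1, μ(30) = -1, μ(31) = -1, μ(33) = 1, μ(34) = 1, μ(35) = 1, with μ = 0 on non-squarefree integers. Summing μ(k)/k for k where μ(k) ≠ 0 gives 2562470143/100280245065 ≈ 0.0256. (PNT ⟺ this sum → 0 as n → ∞.)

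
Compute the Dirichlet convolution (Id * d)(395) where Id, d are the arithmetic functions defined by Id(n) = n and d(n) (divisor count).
(Id * d)(395) = 567

Divisors of 395: [1, 5, 79, 395]. For each d | 395:
  d = 1: Id(1) · d(395/1) = 1 · 4 = 4
  d = 5: Id(5) · d(395/5) = 5 · 2 = 10
  d = 79: Id(79) · d(395/79) = 79 · 2 = 158
  d = 395: Id(395) · d(395/395) = 395 · 1 = 395
Summing: (Id * d)(395) = 4 + 10 + 158 + 395 = 567.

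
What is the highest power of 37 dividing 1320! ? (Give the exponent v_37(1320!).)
v_37(1320!) = 35

Legendre's formula: v_p(n!) = Σ_{k ≥ 1} ⌊n / p^k⌋. For p = 37, n = 1320, the terms are:
  ⌊1320/37^1⌋ = ⌊1320/37⌋ = 35
(the next term ⌊1320/37^2⌋ = 0, terminating the sum). Summing: v_37(1320!) = 35 = 35.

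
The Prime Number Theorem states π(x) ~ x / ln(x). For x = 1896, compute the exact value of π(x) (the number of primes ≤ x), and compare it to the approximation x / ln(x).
π(1896) = 290;  x/ln(x) ≈ 251.21;  relative error ≈ 13.38%.

Directly count primes up to 1896: π(1896) = 290. The PNT approximation gives 1896/ln(1896) ≈ 1896/7.54750 ≈ 251.21. Relative error (π(x) − x/ln(x)) / π(x) ≈ 13.38%; the approximation is known to undercount slightly (Li(x) is a better estimate).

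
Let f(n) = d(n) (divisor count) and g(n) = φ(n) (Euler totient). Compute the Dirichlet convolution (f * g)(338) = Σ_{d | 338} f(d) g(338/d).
(d * φ)(338) = 549

Divisors of 338: [1, 2, 13, 26, 169, 338]. For each d | 338:
  d = 1: d(1) · φ(338/1) = 1 · 156 = 156
  d = 2: d(2) · φ(338/2) = 2 · 156 = 312
  d = 13: d(13) · φ(338/13) = 2 · 12 = 24
  d = 26: d(26) · φ(338/26) = 4 · 12 = 48
  d = 169: d(169) · φ(338/169) = 3 · 1 = 3
  d = 338: d(338) · φ(338/338) = 6 · 1 = 6
Summing: (d * φ)(338) = 156 + 312 + 24 + 48 + 3 + 6 = 549.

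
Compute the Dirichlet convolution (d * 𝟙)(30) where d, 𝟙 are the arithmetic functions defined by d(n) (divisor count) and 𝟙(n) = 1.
(d * 𝟙)(30) = 27

Divisors of 30: [1, 2, 3, 5, 6, 10, 15, 30]. For each d | 30:
  d = 1: d(1) · 𝟙(30/1) = 1 · 1 = 1
  d = 2: d(2) · 𝟙(30/2) = 2 · 1 = 2
  d = 3: d(3) · 𝟙(30/3) = 2 · 1 = 2
  d = 5: d(5) · 𝟙(30/5) = 2 · 1 = 2
  d = 6: d(6) · 𝟙(30/6) = 4 · 1 = 4
  d = 10: d(10) · 𝟙(30/10) = 4 · 1 = 4
  d = 15: d(15) · 𝟙(30/15) = 4 · 1 = 4
  d = 30: d(30) · 𝟙(30/30) = 8 · 1 = 8
Summing: (d * 𝟙)(30) = 1 + 2 + 2 + 2 + 4 + 4 + 4 + 8 = 27.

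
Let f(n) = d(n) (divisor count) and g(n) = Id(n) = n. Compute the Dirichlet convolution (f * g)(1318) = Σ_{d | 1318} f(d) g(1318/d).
(d * Id)(1318) = 2644

Divisors of 1318: [1, 2, 659, 1318]. For each d | 1318:
  d = 1: d(1) · Id(1318/1) = 1 · 1318 = 1318
  d = 2: d(2) · Id(1318/2) = 2 · 659 = 1318
  d = 659: d(659) · Id(1318/659) = 2 · 2 = 4
  d = 1318: d(1318) · Id(1318/1318) = 4 · 1 = 4
Summing: (d * Id)(1318) = 1318 + 1318 + 4 + 4 = 2644.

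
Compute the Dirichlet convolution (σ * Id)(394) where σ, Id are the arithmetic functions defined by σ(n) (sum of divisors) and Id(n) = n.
(σ * Id)(394) = 1975

Divisors of 394: [1, 2, 197, 394]. For each d | 394:
  d = 1: σ(1) · Id(394/1) = 1 · 394 = 394
  d = 2: σ(2) · Id(394/2) = 3 · 197 = 591
  d = 197: σ(197) · Id(394/197) = 198 · 2 = 396
  d = 394: σ(394) · Id(394/394) = 594 · 1 = 594
Summing: (σ * Id)(394) = 394 + 591 + 396 + 594 = 1975.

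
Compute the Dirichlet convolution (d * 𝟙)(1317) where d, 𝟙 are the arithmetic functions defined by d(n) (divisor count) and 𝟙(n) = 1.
(d * 𝟙)(1317) = 9

Divisors of 1317: [1, 3, 439, 1317]. For each d | 1317:
  d = 1: d(1) · 𝟙(1317/1) = 1 · 1 = 1
  d = 3: d(3) · 𝟙(1317/3) = 2 · 1 = 2
  d = 439: d(439) · 𝟙(1317/439) = 2 · 1 = 2
  d = 1317: d(1317) · 𝟙(1317/1317) = 4 · 1 = 4
Summing: (d * 𝟙)(1317) = 1 + 2 + 2 + 4 = 9.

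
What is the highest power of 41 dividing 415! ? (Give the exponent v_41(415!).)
v_41(415!) = 10

Legendre's formula: v_p(n!) = Σ_{k ≥ 1} ⌊n / p^k⌋. For p = 41, n = 415, the terms are:
  ⌊415/41^1⌋ = ⌊415/41⌋ = 10
(the next term ⌊415/41^2⌋ = 0, terminating the sum). Summing: v_41(415!) = 10 = 10.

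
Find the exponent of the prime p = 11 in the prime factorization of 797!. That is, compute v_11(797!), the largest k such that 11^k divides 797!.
v_11(797!) = 78

Legendre's formula: v_p(n!) = Σ_{k ≥ 1} ⌊n / p^k⌋. For p = 11, n = 797, the terms are:
  ⌊797/11^1⌋ = ⌊797/11⌋ = 72
  ⌊797/11^2⌋ = ⌊797/121⌋ = 6
(the next term ⌊797/11^3⌋ = 0, terminating the sum). Summing: v_11(797!) = 72 + 6 = 78.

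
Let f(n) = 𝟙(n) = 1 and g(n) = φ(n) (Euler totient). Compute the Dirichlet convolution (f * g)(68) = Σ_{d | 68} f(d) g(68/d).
(𝟙 * φ)(68) = 68

Divisors of 68: [1, 2, 4, 17, 34, 68]. For each d | 68:
  d = 1: 𝟙(1) · φ(68/1) = 1 · 32 = 32
  d = 2: 𝟙(2) · φ(68/2) = 1 · 16 = 16
  d = 4: 𝟙(4) · φ(68/4) = 1 · 16 = 16
  d = 17: 𝟙(17) · φ(68/17) = 1 · 2 = 2
  d = 34: 𝟙(34) · φ(68/34) = 1 · 1 = 1
  d = 68: 𝟙(68) · φ(68/68) = 1 · 1 = 1
Summing: (𝟙 * φ)(68) = 32 + 16 + 16 + 2 + 1 + 1 = 68.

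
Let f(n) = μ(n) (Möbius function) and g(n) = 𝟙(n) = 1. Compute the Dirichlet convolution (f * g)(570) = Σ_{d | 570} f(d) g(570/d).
(μ * 𝟙)(570) = 0

Divisors of 570: [1, 2, 3, 5, 6, 10, 15, 19, 30, 38, 57, 95, 114, 190, 285, 570]. For each d | 570:
  d = 1: μ(1) · 𝟙(570/1) = 1 · 1 = 1
  d = 2: μ(2) · 𝟙(570/2) = -1 · 1 = -1
  d = 3: μ(3) · 𝟙(570/3) = -1 · 1 = -1
  d = 5: μ(5) · 𝟙(570/5) = -1 · 1 = -1
  d = 6: μ(6) · 𝟙(570/6) = 1 · 1 = 1
  d = 10: μ(10) · 𝟙(570/10) = 1 · 1 = 1
  d = 15: μ(15) · 𝟙(570/15) = 1 · 1 = 1
  d = 19: μ(19) · 𝟙(570/19) = -1 · 1 = -1
  d = 30: μ(30) · 𝟙(570/30) = -1 · 1 = -1
  d = 38: μ(38) · 𝟙(570/38) = 1 · 1 = 1
  d = 57: μ(57) · 𝟙(570/57) = 1 · 1 = 1
  d = 95: μ(95) · 𝟙(570/95) = 1 · 1 = 1
  d = 114: μ(114) · 𝟙(570/114) = -1 · 1 = -1
  d = 190: μ(190) · 𝟙(570/190) = -1 · 1 = -1
  d = 285: μ(285) · 𝟙(570/285) = -1 · 1 = -1
  d = 570: μ(570) · 𝟙(570/570) = 1 · 1 = 1
Summing: (μ * 𝟙)(570) = 1 + -1 + -1 + -1 + 1 + 1 + 1 + -1 + -1 + 1 + 1 + 1 + -1 + -1 + -1 + 1 = 0.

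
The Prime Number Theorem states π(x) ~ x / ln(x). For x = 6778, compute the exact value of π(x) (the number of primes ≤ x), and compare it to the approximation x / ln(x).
π(6778) = 871;  x/ln(x) ≈ 768.36;  relative error ≈ 11.78%.

Directly count primes up to 6778: π(6778) = 871. The PNT approximation gives 6778/ln(6778) ≈ 6778/8.82144 ≈ 768.36. Relative error (π(x) − x/ln(x)) / π(x) ≈ 11.78%; the approximation is known to undercount slightly (Li(x) is a better estimate).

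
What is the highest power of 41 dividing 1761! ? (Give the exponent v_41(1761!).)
v_41(1761!) = 43

Legendre's formula: v_p(n!) = Σ_{k ≥ 1} ⌊n / p^k⌋. For p = 41, n = 1761, the terms are:
  ⌊1761/41^1⌋ = ⌊1761/41⌋ = 42
  ⌊1761/41^2⌋ = ⌊1761/1681⌋ = 1
(the next term ⌊1761/41^3⌋ = 0, terminating the sum). Summing: v_41(1761!) = 42 + 1 = 43.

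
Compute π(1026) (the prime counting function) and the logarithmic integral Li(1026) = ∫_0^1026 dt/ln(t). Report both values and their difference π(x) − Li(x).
π(1026) = 172;  Li(1026) ≈ 181.37;  π(x) − Li(x) ≈ -9.37.

Direct count of primes ≤ 1026 gives π(1026) = 172. Numerical evaluation of the logarithmic integral gives Li(1026) ≈ 181.37. The difference π(x) − Li(x) ≈ -9.37 is typically negative for small/moderate x (Li(x) overestimates), though Littlewood's theorem shows this sign changes infinitely often.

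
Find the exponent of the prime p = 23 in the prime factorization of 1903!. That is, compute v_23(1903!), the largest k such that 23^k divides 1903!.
v_23(1903!) = 85

Legendre's formula: v_p(n!) = Σ_{k ≥ 1} ⌊n / p^k⌋. For p = 23, n = 1903, the terms are:
  ⌊1903/23^1⌋ = ⌊1903/23⌋ = 82
  ⌊1903/23^2⌋ = ⌊1903/529⌋ = 3
(the next term ⌊1903/23^3⌋ = 0, terminating the sum). Summing: v_23(1903!) = 82 + 3 = 85.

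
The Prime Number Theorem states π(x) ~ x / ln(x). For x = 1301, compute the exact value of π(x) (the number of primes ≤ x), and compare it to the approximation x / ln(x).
π(1301) = 212;  x/ln(x) ≈ 181.43;  relative error ≈ 14.42%.

Directly count primes up to 1301: π(1301) = 212. The PNT approximation gives 1301/ln(1301) ≈ 1301/7.17089 ≈ 181.43. Relative error (π(x) − x/ln(x)) / π(x) ≈ 14.42%; the approximation is known to undercount slightly (Li(x) is a better estimate).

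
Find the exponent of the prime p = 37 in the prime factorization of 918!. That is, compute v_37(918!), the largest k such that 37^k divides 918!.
v_37(918!) = 24

Legendre's formula: v_p(n!) = Σ_{k ≥ 1} ⌊n / p^k⌋. For p = 37, n = 918, the terms are:
  ⌊918/37^1⌋ = ⌊918/37⌋ = 24
(the next term ⌊918/37^2⌋ = 0, terminating the sum). Summing: v_37(918!) = 24 = 24.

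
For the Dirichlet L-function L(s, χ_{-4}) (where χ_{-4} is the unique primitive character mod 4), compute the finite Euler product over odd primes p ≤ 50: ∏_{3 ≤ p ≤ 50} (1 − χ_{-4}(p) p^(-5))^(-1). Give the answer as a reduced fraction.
∏ = 7508883803148623376075754946450365737429310788606076172798130278074505/7537845509642297199917174706861149114875564283464393121061743521431552

The odd primes p ≤ 50 are [3, 5, 7, 11, 13, 17, 19, 23, 29, 31, 37, 41, 43, 47]. For each, χ(p) = 1 if p ≡ 1 mod 4, χ(p) = −1 if p ≡ 3 mod 4. Taking (1 − χ(p)/p^5)^(-1) = p^5/(p^5 − χ(p)): (1 − (-1)/3^5)^(-1) · (1 − (1)/5^5)^(-1) · (1 − (-1)/7^5)^(-1) · (1 − (-1)/11^5)^(-1) · (1 − (1)/13^5)^(-1) · (1 − (1)/17^5)^(-1) · (1 − (-1)/19^5)^(-1) · (1 − (-1)/23^5)^(-1) · (1 − (1)/29^5)^(-1) · (1 − (-1)/31^5)^(-1) · (1 − (1)/37^5)^(-1) · (1 − (1)/41^5)^(-1) · (1 − (-1)/43^5)^(-1) · (1 − (-1)/47^5)^(-1) = 7508883803148623376075754946450365737429310788606076172798130278074505/7537845509642297199917174706861149114875564283464393121061743521431552.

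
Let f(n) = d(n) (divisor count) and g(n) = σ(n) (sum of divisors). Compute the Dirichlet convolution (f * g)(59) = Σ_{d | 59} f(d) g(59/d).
(d * σ)(59) = 62

Divisors of 59: [1, 59]. For each d | 59:
  d = 1: d(1) · σ(59/1) = 1 · 60 = 60
  d = 59: d(59) · σ(59/59) = 2 · 1 = 2
Summing: (d * σ)(59) = 60 + 2 = 62.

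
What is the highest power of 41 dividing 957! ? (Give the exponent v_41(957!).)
v_41(957!) = 23

Legendre's formula: v_p(n!) = Σ_{k ≥ 1} ⌊n / p^k⌋. For p = 41, n = 957, the terms are:
  ⌊957/41^1⌋ = ⌊957/41⌋ = 23
(the next term ⌊957/41^2⌋ = 0, terminating the sum). Summing: v_41(957!) = 23 = 23.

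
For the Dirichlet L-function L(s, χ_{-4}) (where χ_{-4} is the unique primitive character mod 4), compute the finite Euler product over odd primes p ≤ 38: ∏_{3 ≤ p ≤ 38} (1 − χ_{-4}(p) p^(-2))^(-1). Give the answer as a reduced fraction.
∏ = 136633422149134339/149104402366464000

The odd primes p ≤ 38 are [3, 5, 7, 11, 13, 17, 19, 23, 29, 31, 37]. For each, χ(p) = 1 if p ≡ 1 mod 4, χ(p) = −1 if p ≡ 3 mod 4. Taking (1 − χ(p)/p^2)^(-1) = p^2/(p^2 − χ(p)): (1 − (-1)/3^2)^(-1) · (1 − (1)/5^2)^(-1) · (1 − (-1)/7^2)^(-1) · (1 − (-1)/11^2)^(-1) · (1 − (1)/13^2)^(-1) · (1 − (1)/17^2)^(-1) · (1 − (-1)/19^2)^(-1) · (1 − (-1)/23^2)^(-1) · (1 − (1)/29^2)^(-1) · (1 − (-1)/31^2)^(-1) · (1 − (1)/37^2)^(-1) = 136633422149134339/149104402366464000.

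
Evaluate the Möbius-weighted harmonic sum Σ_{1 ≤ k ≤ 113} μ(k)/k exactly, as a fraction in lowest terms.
Σ μ(k)/k = -116611872191453221503941654091901560637733903/4515722091488229684020743755934808927610669570

Values of μ(k) for 1 ≤ k ≤ 113: μ(1) = 1, μ(2) = -1, μ(3) = -1, μ(5) = -1, μ(6) = 1, μ(7) = -1, μ(10) = 1, μ(11) = -1, μ(13) = -1, μ(14) = 1, μ(15) = 1, μ(17) = -1, μ(19) = -1, μ(21) = 1, μ(22) = 1, μ(23) = -1, μ(26) = 1, μ(29) = -1, μ(30) = -1, μ(31) = -1, μ(33) = 1, μ(34) = 1, μ(35) = 1, μ(37) = -1, μ(38) = 1, μ(39) = 1, μ(41) = -1, μ(42) = -1, μ(43) = -1, μ(46) = 1, μ(47) = -1, μ(51) = 1, μ(53) = -1, μ(55) = 1, μ(57) = 1, μ(58) = 1, μ(59) = -1, μ(61) = -1, μ(62) = 1, μ(65) = 1, μ(66) = -1, μ(67) = -1, μ(69) = 1, μ(70) = -1, μ(71) = -1, μ(73) = -1, μ(74) = 1, μ(77) = 1, μ(78) = -1, μ(79) = -1, μ(82) = 1, μ(83) = -1, μ(85) = 1, μ(86) = 1, μ(87) = 1, μ(89) = -1, μ(91) = 1, μ(93) = 1, μ(94) = 1, μ(95) = 1, μ(97) = -1, μ(101) = -1, μ(102) = -1, μ(103) = -1, μ(105) = -1, μ(106) = 1, μ(107) = -1, μ(109) = -1, μ(110) = -1, μ(111) = 1, μ(113) = -1, with μ = 0 on non-squarefree integers. Summing μ(k)/k for k where μ(k) ≠ 0 gives -116611872191453221503941654091901560637733903/4515722091488229684020743755934808927610669570 ≈ -0.0258. (PNT ⟺ this sum → 0 as n → ∞.)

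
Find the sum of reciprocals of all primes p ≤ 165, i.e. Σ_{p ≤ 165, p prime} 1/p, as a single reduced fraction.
Σ 1/p = 10988187442690106858194788089546541159451476081371138484805233167/5766152219975951659023630035336134306565384015606066319856068810

π(165) = 38, so the primes ≤ 165 are [2, 3, 5, 7, 11, 13, 17, 19, 23, 29, 31, 37, 41, 43, 47, 53, 59, 61, 67, 71, 73, 79, 83, 89, 97, 101, 103, 107, 109, 113, 127, 131, 137, 139, 149, 151, 157, 163]. Summing 1/p over these primes: 10988187442690106858194788089546541159451476081371138484805233167/5766152219975951659023630035336134306565384015606066319856068810 ≈ 1.9056. Mertens estimate ln ln(165) + 0.2615 ≈ 1.8919.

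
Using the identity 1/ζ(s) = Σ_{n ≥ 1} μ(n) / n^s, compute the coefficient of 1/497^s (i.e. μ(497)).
μ(497) = 1

Factor n = 497 = 7 · 71. μ(n) = 0 if any exponent ≥ 2 (not squarefree); otherwise μ(n) = (−1)^{ω(n)} where ω(n) is the number of distinct prime factors. Applying: μ(497) = 1.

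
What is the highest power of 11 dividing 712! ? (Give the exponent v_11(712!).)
v_11(712!) = 69

Legendre's formula: v_p(n!) = Σ_{k ≥ 1} ⌊n / p^k⌋. For p = 11, n = 712, the terms are:
  ⌊712/11^1⌋ = ⌊712/11⌋ = 64
  ⌊712/11^2⌋ = ⌊712/121⌋ = 5
(the next term ⌊712/11^3⌋ = 0, terminating the sum). Summing: v_11(712!) = 64 + 5 = 69.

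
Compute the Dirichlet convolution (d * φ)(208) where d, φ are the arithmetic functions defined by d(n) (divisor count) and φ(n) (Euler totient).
(d * φ)(208) = 434

Divisors of 208: [1, 2, 4, 8, 13, 16, 26, 52, 104, 208]. For each d | 208:
  d = 1: d(1) · φ(208/1) = 1 · 96 = 96
  d = 2: d(2) · φ(208/2) = 2 · 48 = 96
  d = 4: d(4) · φ(208/4) = 3 · 24 = 72
  d = 8: d(8) · φ(208/8) = 4 · 12 = 48
  d = 13: d(13) · φ(208/13) = 2 · 8 = 16
  d = 16: d(16) · φ(208/16) = 5 · 12 = 60
  d = 26: d(26) · φ(208/26) = 4 · 4 = 16
  d = 52: d(52) · φ(208/52) = 6 · 2 = 12
  d = 104: d(104) · φ(208/104) = 8 · 1 = 8
  d = 208: d(208) · φ(208/208) = 10 · 1 = 10
Summing: (d * φ)(208) = 96 + 96 + 72 + 48 + 16 + 60 + 16 + 12 + 8 + 10 = 434.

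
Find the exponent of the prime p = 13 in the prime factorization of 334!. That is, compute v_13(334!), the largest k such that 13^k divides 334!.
v_13(334!) = 26

Legendre's formula: v_p(n!) = Σ_{k ≥ 1} ⌊n / p^k⌋. For p = 13, n = 334, the terms are:
  ⌊334/13^1⌋ = ⌊334/13⌋ = 25
  ⌊334/13^2⌋ = ⌊334/169⌋ = 1
(the next term ⌊334/13^3⌋ = 0, terminating the sum). Summing: v_13(334!) = 25 + 1 = 26.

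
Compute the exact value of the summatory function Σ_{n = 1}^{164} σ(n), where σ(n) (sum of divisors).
Σ_{n ≤ 164} σ(n) = 22167

Compute σ(n) for each 1 ≤ n ≤ 164: σ(1) = 1, σ(2) = 3, σ(3) = 4, σ(4) = 7, σ(5) = 6, σ(6) = 12, σ(7) = 8, σ(8) = 15, σ(9) = 13, σ(10) = 18, σ(11) = 12, σ(12) = 28, σ(13) = 14, σ(14) = 24, σ(15) = 24, σ(16) = 31, σ(17) = 18, σ(18) = 39, σ(19) = 20, σ(20) = 42, σ(21) = 32, σ(22) = 36, σ(23) = 24, σ(24) = 60, σ(25) = 31, σ(26) = 42, σ(27) = 40, σ(28) = 56, σ(29) = 30, σ(30) = 72, σ(31) = 32, σ(32) = 63, σ(33) = 48, σ(34) = 54, σ(35) = 48, σ(36) = 91, σ(37) = 38, σ(38) = 60, σ(39) = 56, σ(40) = 90, σ(41) = 42, σ(42) = 96, σ(43) = 44, σ(44) = 84, σ(45) = 78, σ(46) = 72, σ(47) = 48, σ(48) = 124, σ(49) = 57, σ(50) = 93, σ(51) = 72, σ(52) = 98, σ(53) = 54, σ(54) = 120, σ(55) = 72, σ(56) = 120, σ(57) = 80, σ(58) = 90, σ(59) = 60, σ(60) = 168, σ(61) = 62, σ(62) = 96, σ(63) = 104, σ(64) = 127, σ(65) = 84, σ(66) = 144, σ(67) = 68, σ(68) = 126, σ(69) = 96, σ(70) = 144, σ(71) = 72, σ(72) = 195, σ(73) = 74, σ(74) = 114, σ(75) = 124, σ(76) = 140, σ(77) = 96, σ(78) = 168, σ(79) = 80, σ(80) = 186, σ(81) = 121, σ(82) = 126, σ(83) = 84, σ(84) = 224, σ(85) = 108, σ(86) = 132, σ(87) = 120, σ(88) = 180, σ(89) = 90, σ(90) = 234, σ(91) = 112, σ(92) = 168, σ(93) = 128, σ(94) = 144, σ(95) = 120, σ(96) = 252, σ(97) = 98, σ(98) = 171, σ(99) = 156, σ(100) = 217, σ(101) = 102, σ(102) = 216, σ(103) = 104, σ(104) = 210, σ(105) = 192, σ(106) = 162, σ(107) = 108, σ(108) = 280, σ(109) = 110, σ(110) = 216, σ(111) = 152, σ(112) = 248, σ(113) = 114, σ(114) = 240, σ(115) = 144, σ(116) = 210, σ(117) = 182, σ(118) = 180, σ(119) = 144, σ(120) = 360, σ(121) = 133, σ(122) = 186, σ(123) = 168, σ(124) = 224, σ(125) = 156, σ(126) = 312, σ(127) = 128, σ(128) = 255, σ(129) = 176, σ(130) = 252, σ(131) = 132, σ(132) = 336, σ(133) = 160, σ(134) = 204, σ(135) = 240, σ(136) = 270, σ(137) = 138, σ(138) = 288, σ(139) = 140, σ(140) = 336, σ(141) = 192, σ(142) = 216, σ(143) = 168, σ(144) = 403, σ(145) = 180, σ(146) = 222, σ(147) = 228, σ(148) = 266, σ(149) = 150, σ(150) = 372, σ(151) = 152, σ(152) = 300, σ(153) = 234, σ(154) = 288, σ(155) = 192, σ(156) = 392, σ(157) = 158, σ(158) = 240, σ(159) = 216, σ(160) = 378, σ(161) = 192, σ(162) = 363, σ(163) = 164, σ(164) = 294. Summing all 164 values: 22167. (Average order: Σ_{n ≤ x} σ(n) ~ (π²/12) x². For x = 164, (π²/12)·164² ≈ 22121.07.)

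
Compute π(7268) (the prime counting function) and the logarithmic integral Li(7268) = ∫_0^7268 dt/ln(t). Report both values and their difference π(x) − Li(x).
π(7268) = 928;  Li(7268) ≈ 944.54;  π(x) − Li(x) ≈ -16.54.

Direct count of primes ≤ 7268 gives π(7268) = 928. Numerical evaluation of the logarithmic integral gives Li(7268) ≈ 944.54. The difference π(x) − Li(x) ≈ -16.54 is typically negative for small/moderate x (Li(x) overestimates), though Littlewood's theorem shows this sign changes infinitely often.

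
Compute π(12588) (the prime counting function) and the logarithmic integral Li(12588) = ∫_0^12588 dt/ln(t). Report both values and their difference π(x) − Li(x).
π(12588) = 1503;  Li(12588) ≈ 1523.54;  π(x) − Li(x) ≈ -20.54.

Direct count of primes ≤ 12588 gives π(12588) = 1503. Numerical evaluation of the logarithmic integral gives Li(12588) ≈ 1523.54. The difference π(x) − Li(x) ≈ -20.54 is typically negative for small/moderate x (Li(x) overestimates), though Littlewood's theorem shows this sign changes infinitely often.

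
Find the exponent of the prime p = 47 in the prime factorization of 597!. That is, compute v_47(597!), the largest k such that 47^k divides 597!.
v_47(597!) = 12

Legendre's formula: v_p(n!) = Σ_{k ≥ 1} ⌊n / p^k⌋. For p = 47, n = 597, the terms are:
  ⌊597/47^1⌋ = ⌊597/47⌋ = 12
(the next term ⌊597/47^2⌋ = 0, terminating the sum). Summing: v_47(597!) = 12 = 12.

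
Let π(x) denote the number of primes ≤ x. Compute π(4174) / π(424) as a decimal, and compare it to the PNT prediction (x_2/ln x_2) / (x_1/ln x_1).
π(4174)/π(424) = 573/82 ≈ 6.9878;  PNT prediction ≈ 7.1438.

π(424) = 82 and π(4174) = 573, so π(4174)/π(424) ≈ 6.9878. The PNT-predicted ratio is (4174/ln(4174)) / (424/ln(424)) ≈ 7.1438. The two agree to within a few percent, as expected.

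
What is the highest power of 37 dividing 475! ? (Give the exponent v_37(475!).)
v_37(475!) = 12

Legendre's formula: v_p(n!) = Σ_{k ≥ 1} ⌊n / p^k⌋. For p = 37, n = 475, the terms are:
  ⌊475/37^1⌋ = ⌊475/37⌋ = 12
(the next term ⌊475/37^2⌋ = 0, terminating the sum). Summing: v_37(475!) = 12 = 12.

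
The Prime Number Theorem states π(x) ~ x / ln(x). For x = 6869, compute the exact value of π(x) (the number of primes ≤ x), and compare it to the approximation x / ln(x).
π(6869) = 884;  x/ln(x) ≈ 777.50;  relative error ≈ 12.05%.

Directly count primes up to 6869: π(6869) = 884. The PNT approximation gives 6869/ln(6869) ≈ 6869/8.83477 ≈ 777.50. Relative error (π(x) − x/ln(x)) / π(x) ≈ 12.05%; the approximation is known to undercount slightly (Li(x) is a better estimate).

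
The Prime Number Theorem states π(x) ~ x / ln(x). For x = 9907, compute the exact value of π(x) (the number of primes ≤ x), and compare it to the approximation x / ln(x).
π(9907) = 1222;  x/ln(x) ≈ 1076.73;  relative error ≈ 11.89%.

Directly count primes up to 9907: π(9907) = 1222. The PNT approximation gives 9907/ln(9907) ≈ 9907/9.20100 ≈ 1076.73. Relative error (π(x) − x/ln(x)) / π(x) ≈ 11.89%; the approximation is known to undercount slightly (Li(x) is a better estimate).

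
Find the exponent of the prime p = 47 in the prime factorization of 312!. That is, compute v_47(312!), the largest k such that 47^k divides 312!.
v_47(312!) = 6

Legendre's formula: v_p(n!) = Σ_{k ≥ 1} ⌊n / p^k⌋. For p = 47, n = 312, the terms are:
  ⌊312/47^1⌋ = ⌊312/47⌋ = 6
(the next term ⌊312/47^2⌋ = 0, terminating the sum). Summing: v_47(312!) = 6 = 6.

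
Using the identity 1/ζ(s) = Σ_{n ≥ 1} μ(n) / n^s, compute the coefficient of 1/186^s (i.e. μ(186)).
μ(186) = -1

Factor n = 186 = 2 · 3 · 31. μ(n) = 0 if any exponent ≥ 2 (not squarefree); otherwise μ(n) = (−1)^{ω(n)} where ω(n) is the number of distinct prime factors. Applying: μ(186) = -1.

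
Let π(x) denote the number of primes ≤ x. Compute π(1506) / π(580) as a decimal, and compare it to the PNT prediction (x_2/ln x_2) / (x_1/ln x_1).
π(1506)/π(580) = 239/106 ≈ 2.2547;  PNT prediction ≈ 2.2580.

π(580) = 106 and π(1506) = 239, so π(1506)/π(580) ≈ 2.2547. The PNT-predicted ratio is (1506/ln(1506)) / (580/ln(580)) ≈ 2.2580. The two agree to within a few percent, as expected.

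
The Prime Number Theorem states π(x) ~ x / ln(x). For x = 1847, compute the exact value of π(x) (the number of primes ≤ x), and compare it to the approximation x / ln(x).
π(1847) = 283;  x/ln(x) ≈ 245.57;  relative error ≈ 13.23%.

Directly count primes up to 1847: π(1847) = 283. The PNT approximation gives 1847/ln(1847) ≈ 1847/7.52132 ≈ 245.57. Relative error (π(x) − x/ln(x)) / π(x) ≈ 13.23%; the approximation is known to undercount slightly (Li(x) is a better estimate).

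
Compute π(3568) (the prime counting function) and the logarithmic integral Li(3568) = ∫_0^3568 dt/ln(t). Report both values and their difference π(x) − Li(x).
π(3568) = 499;  Li(3568) ≈ 512.92;  π(x) − Li(x) ≈ -13.92.

Direct count of primes ≤ 3568 gives π(3568) = 499. Numerical evaluation of the logarithmic integral gives Li(3568) ≈ 512.92. The difference π(x) − Li(x) ≈ -13.92 is typically negative for small/moderate x (Li(x) overestimates), though Littlewood's theorem shows this sign changes infinitely often.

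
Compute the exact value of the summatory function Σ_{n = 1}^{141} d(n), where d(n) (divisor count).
Σ_{n ≤ 141} d(n) = 723

Compute d(n) for each 1 ≤ n ≤ 141: d(1) = 1, d(2) = 2, d(3) = 2, d(4) = 3, d(5) = 2, d(6) = 4, d(7) = 2, d(8) = 4, d(9) = 3, d(10) = 4, d(11) = 2, d(12) = 6, d(13) = 2, d(14) = 4, d(15) = 4, d(16) = 5, d(17) = 2, d(18) = 6, d(19) = 2, d(20) = 6, d(21) = 4, d(22) = 4, d(23) = 2, d(24) = 8, d(25) = 3, d(26) = 4, d(27) = 4, d(28) = 6, d(29) = 2, d(30) = 8, d(31) = 2, d(32) = 6, d(33) = 4, d(34) = 4, d(35) = 4, d(36) = 9, d(37) = 2, d(38) = 4, d(39) = 4, d(40) = 8, d(41) = 2, d(42) = 8, d(43) = 2, d(44) = 6, d(45) = 6, d(46) = 4, d(47) = 2, d(48) = 10, d(49) = 3, d(50) = 6, d(51) = 4, d(52) = 6, d(53) = 2, d(54) = 8, d(55) = 4, d(56) = 8, d(57) = 4, d(58) = 4, d(59) = 2, d(60) = 12, d(61) = 2, d(62) = 4, d(63) = 6, d(64) = 7, d(65) = 4, d(66) = 8, d(67) = 2, d(68) = 6, d(69) = 4, d(70) = 8, d(71) = 2, d(72) = 12, d(73) = 2, d(74) = 4, d(75) = 6, d(76) = 6, d(77) = 4, d(78) = 8, d(79) = 2, d(80) = 10, d(81) = 5, d(82) = 4, d(83) = 2, d(84) = 12, d(85) = 4, d(86) = 4, d(87) = 4, d(88) = 8, d(89) = 2, d(90) = 12, d(91) = 4, d(92) = 6, d(93) = 4, d(94) = 4, d(95) = 4, d(96) = 12, d(97) = 2, d(98) = 6, d(99) = 6, d(100) = 9, d(101) = 2, d(102) = 8, d(103) = 2, d(104) = 8, d(105) = 8, d(106) = 4, d(107) = 2, d(108) = 12, d(109) = 2, d(110) = 8, d(111) = 4, d(112) = 10, d(113) = 2, d(114) = 8, d(115) = 4, d(116) = 6, d(117) = 6, d(118) = 4, d(119) = 4, d(120) = 16, d(121) = 3, d(122) = 4, d(123) = 4, d(124) = 6, d(125) = 4, d(126) = 12, d(127) = 2, d(128) = 8, d(129) = 4, d(130) = 8, d(131) = 2, d(132) = 12, d(133) = 4, d(134) = 4, d(135) = 8, d(136) = 8, d(137) = 2, d(138) = 8, d(139) = 2, d(140) = 12, d(141) = 4. Summing all 141 values: 723. (Dirichlet's divisor formula: Σ_{n ≤ x} d(n) = x ln(x) + (2γ − 1) x + O(√x). For x = 141, the asymptotic estimate is ≈ 719.55.)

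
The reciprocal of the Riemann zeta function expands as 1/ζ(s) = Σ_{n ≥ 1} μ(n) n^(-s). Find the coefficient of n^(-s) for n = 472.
μ(472) = 0

Factor n = 472 = 2^3 · 59. μ(n) = 0 if any exponent ≥ 2 (not squarefree); otherwise μ(n) = (−1)^{ω(n)} where ω(n) is the number of distinct prime factors. Applying: μ(472) = 0.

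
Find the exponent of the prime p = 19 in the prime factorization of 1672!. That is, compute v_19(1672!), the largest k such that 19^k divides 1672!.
v_19(1672!) = 92

Legendre's formula: v_p(n!) = Σ_{k ≥ 1} ⌊n / p^k⌋. For p = 19, n = 1672, the terms are:
  ⌊1672/19^1⌋ = ⌊1672/19⌋ = 88
  ⌊1672/19^2⌋ = ⌊1672/361⌋ = 4
(the next term ⌊1672/19^3⌋ = 0, terminating the sum). Summing: v_19(1672!) = 88 + 4 = 92.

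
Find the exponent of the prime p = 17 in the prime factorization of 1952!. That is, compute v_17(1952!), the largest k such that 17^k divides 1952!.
v_17(1952!) = 120

Legendre's formula: v_p(n!) = Σ_{k ≥ 1} ⌊n / p^k⌋. For p = 17, n = 1952, the terms are:
  ⌊1952/17^1⌋ = ⌊1952/17⌋ = 114
  ⌊1952/17^2⌋ = ⌊1952/289⌋ = 6
(the next term ⌊1952/17^3⌋ = 0, terminating the sum). Summing: v_17(1952!) = 114 + 6 = 120.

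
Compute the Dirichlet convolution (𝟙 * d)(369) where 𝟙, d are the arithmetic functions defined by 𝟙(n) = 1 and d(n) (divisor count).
(𝟙 * d)(369) = 18

Divisors of 369: [1, 3, 9, 41, 123, 369]. For each d | 369:
  d = 1: 𝟙(1) · d(369/1) = 1 · 6 = 6
  d = 3: 𝟙(3) · d(369/3) = 1 · 4 = 4
  d = 9: 𝟙(9) · d(369/9) = 1 · 2 = 2
  d = 41: 𝟙(41) · d(369/41) = 1 · 3 = 3
  d = 123: 𝟙(123) · d(369/123) = 1 · 2 = 2
  d = 369: 𝟙(369) · d(369/369) = 1 · 1 = 1
Summing: (𝟙 * d)(369) = 6 + 4 + 2 + 3 + 2 + 1 = 18.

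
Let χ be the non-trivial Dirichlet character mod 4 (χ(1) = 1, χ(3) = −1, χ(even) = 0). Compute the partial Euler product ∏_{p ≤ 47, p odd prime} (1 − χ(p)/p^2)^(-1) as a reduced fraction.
∏ = 114726379539814929565547/125247697987829760000000

The odd primes p ≤ 47 are [3, 5, 7, 11, 13, 17, 19, 23, 29, 31, 37, 41, 43, 47]. For each, χ(p) = 1 if p ≡ 1 mod 4, χ(p) = −1 if p ≡ 3 mod 4. Taking (1 − χ(p)/p^2)^(-1) = p^2/(p^2 − χ(p)): (1 − (-1)/3^2)^(-1) · (1 − (1)/5^2)^(-1) · (1 − (-1)/7^2)^(-1) · (1 − (-1)/11^2)^(-1) · (1 − (1)/13^2)^(-1) · (1 − (1)/17^2)^(-1) · (1 − (-1)/19^2)^(-1) · (1 − (-1)/23^2)^(-1) · (1 − (1)/29^2)^(-1) · (1 − (-1)/31^2)^(-1) · (1 − (1)/37^2)^(-1) · (1 − (1)/41^2)^(-1) · (1 − (-1)/43^2)^(-1) · (1 − (-1)/47^2)^(-1) = 114726379539814929565547/125247697987829760000000.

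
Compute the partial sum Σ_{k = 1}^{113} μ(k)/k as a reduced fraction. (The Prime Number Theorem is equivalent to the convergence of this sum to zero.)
Σ μ(k)/k = -116611872191453221503941654091901560637733903/4515722091488229684020743755934808927610669570

Values of μ(k) for 1 ≤ k ≤ 113: μ(1) = 1, μ(2) = -1, μ(3) = -1, μ(5) = -1, μ(6) = 1, μ(7) = -1, μ(10) = 1, μ(11) = -1, μ(13) = -1, μ(14) = 1, μ(15) = 1, μ(17) = -1, μ(19) = -1, μ(21) = 1, μ(22) = 1, μ(23) = -1, μ(26) = 1, μ(29) = -1, μ(30) = -1, μ(31) = -1, μ(33) = 1, μ(34) = 1, μ(35) = 1, μ(37) = -1, μ(38) = 1, μ(39) = 1, μ(41) = -1, μ(42) = -1, μ(43) = -1, μ(46) = 1, μ(47) = -1, μ(51) = 1, μ(53) = -1, μ(55) = 1, μ(57) = 1, μ(58) = 1, μ(59) = -1, μ(61) = -1, μ(62) = 1, μ(65) = 1, μ(66) = -1, μ(67) = -1, μ(69) = 1, μ(70) = -1, μ(71) = -1, μ(73) = -1, μ(74) = 1, μ(77) = 1, μ(78) = -1, μ(79) = -1, μ(82) = 1, μ(83) = -1, μ(85) = 1, μ(86) = 1, μ(87) = 1, μ(89) = -1, μ(91) = 1, μ(93) = 1, μ(94) = 1, μ(95) = 1, μ(97) = -1, μ(101) = -1, μ(102) = -1, μ(103) = -1, μ(105) = -1, μ(106) = 1, μ(107) = -1, μ(109) = -1, μ(110) = -1, μ(111) = 1, μ(113) = -1, with μ = 0 on non-squarefree integers. Summing μ(k)/k for k where μ(k) ≠ 0 gives -116611872191453221503941654091901560637733903/4515722091488229684020743755934808927610669570 ≈ -0.0258. (PNT ⟺ this sum → 0 as n → ∞.)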